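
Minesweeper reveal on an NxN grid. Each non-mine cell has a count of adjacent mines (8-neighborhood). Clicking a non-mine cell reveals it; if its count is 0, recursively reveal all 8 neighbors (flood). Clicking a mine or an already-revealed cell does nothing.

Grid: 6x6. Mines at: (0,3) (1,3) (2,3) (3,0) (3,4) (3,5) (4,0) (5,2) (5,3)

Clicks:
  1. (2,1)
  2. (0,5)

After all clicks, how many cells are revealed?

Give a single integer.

Answer: 7

Derivation:
Click 1 (2,1) count=1: revealed 1 new [(2,1)] -> total=1
Click 2 (0,5) count=0: revealed 6 new [(0,4) (0,5) (1,4) (1,5) (2,4) (2,5)] -> total=7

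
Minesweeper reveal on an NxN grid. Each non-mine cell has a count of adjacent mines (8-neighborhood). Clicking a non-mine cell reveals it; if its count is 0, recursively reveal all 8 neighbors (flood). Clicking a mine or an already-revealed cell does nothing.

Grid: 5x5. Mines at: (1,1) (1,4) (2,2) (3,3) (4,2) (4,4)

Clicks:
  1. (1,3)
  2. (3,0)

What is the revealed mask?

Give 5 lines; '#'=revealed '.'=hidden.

Click 1 (1,3) count=2: revealed 1 new [(1,3)] -> total=1
Click 2 (3,0) count=0: revealed 6 new [(2,0) (2,1) (3,0) (3,1) (4,0) (4,1)] -> total=7

Answer: .....
...#.
##...
##...
##...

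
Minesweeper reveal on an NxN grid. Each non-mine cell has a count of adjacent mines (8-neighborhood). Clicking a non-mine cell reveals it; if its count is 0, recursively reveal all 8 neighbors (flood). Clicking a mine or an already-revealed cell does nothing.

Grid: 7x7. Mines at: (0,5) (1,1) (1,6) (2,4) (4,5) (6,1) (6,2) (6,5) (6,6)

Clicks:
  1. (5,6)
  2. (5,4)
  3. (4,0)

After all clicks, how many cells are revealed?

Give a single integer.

Answer: 20

Derivation:
Click 1 (5,6) count=3: revealed 1 new [(5,6)] -> total=1
Click 2 (5,4) count=2: revealed 1 new [(5,4)] -> total=2
Click 3 (4,0) count=0: revealed 18 new [(2,0) (2,1) (2,2) (2,3) (3,0) (3,1) (3,2) (3,3) (3,4) (4,0) (4,1) (4,2) (4,3) (4,4) (5,0) (5,1) (5,2) (5,3)] -> total=20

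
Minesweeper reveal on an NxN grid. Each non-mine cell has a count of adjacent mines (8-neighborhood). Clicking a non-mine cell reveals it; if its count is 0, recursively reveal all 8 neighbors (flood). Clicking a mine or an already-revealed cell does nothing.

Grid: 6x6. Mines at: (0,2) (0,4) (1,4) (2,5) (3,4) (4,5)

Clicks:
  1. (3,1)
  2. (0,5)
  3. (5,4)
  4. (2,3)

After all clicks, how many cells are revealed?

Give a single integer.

Click 1 (3,1) count=0: revealed 24 new [(0,0) (0,1) (1,0) (1,1) (1,2) (1,3) (2,0) (2,1) (2,2) (2,3) (3,0) (3,1) (3,2) (3,3) (4,0) (4,1) (4,2) (4,3) (4,4) (5,0) (5,1) (5,2) (5,3) (5,4)] -> total=24
Click 2 (0,5) count=2: revealed 1 new [(0,5)] -> total=25
Click 3 (5,4) count=1: revealed 0 new [(none)] -> total=25
Click 4 (2,3) count=2: revealed 0 new [(none)] -> total=25

Answer: 25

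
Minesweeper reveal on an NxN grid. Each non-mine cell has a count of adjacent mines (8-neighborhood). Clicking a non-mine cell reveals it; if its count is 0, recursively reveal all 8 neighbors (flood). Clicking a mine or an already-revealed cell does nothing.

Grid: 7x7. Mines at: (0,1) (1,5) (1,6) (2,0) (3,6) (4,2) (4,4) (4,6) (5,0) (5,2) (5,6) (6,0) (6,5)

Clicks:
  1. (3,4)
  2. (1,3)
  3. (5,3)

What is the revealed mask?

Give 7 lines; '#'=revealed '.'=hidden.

Answer: ..###..
.####..
.####..
.####..
.......
...#...
.......

Derivation:
Click 1 (3,4) count=1: revealed 1 new [(3,4)] -> total=1
Click 2 (1,3) count=0: revealed 14 new [(0,2) (0,3) (0,4) (1,1) (1,2) (1,3) (1,4) (2,1) (2,2) (2,3) (2,4) (3,1) (3,2) (3,3)] -> total=15
Click 3 (5,3) count=3: revealed 1 new [(5,3)] -> total=16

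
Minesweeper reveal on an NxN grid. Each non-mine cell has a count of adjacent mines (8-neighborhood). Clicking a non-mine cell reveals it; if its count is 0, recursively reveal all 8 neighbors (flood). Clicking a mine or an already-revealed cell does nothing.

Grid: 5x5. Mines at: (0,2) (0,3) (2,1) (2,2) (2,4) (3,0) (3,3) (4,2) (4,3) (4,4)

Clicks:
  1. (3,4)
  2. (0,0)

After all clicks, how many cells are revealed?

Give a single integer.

Click 1 (3,4) count=4: revealed 1 new [(3,4)] -> total=1
Click 2 (0,0) count=0: revealed 4 new [(0,0) (0,1) (1,0) (1,1)] -> total=5

Answer: 5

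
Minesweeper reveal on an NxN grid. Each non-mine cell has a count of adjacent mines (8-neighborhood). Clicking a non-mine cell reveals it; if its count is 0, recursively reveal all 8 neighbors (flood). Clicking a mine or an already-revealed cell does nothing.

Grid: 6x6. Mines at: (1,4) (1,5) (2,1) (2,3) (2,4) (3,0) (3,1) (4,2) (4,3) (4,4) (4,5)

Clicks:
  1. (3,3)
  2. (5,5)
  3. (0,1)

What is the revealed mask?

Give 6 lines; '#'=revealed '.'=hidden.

Click 1 (3,3) count=5: revealed 1 new [(3,3)] -> total=1
Click 2 (5,5) count=2: revealed 1 new [(5,5)] -> total=2
Click 3 (0,1) count=0: revealed 8 new [(0,0) (0,1) (0,2) (0,3) (1,0) (1,1) (1,2) (1,3)] -> total=10

Answer: ####..
####..
......
...#..
......
.....#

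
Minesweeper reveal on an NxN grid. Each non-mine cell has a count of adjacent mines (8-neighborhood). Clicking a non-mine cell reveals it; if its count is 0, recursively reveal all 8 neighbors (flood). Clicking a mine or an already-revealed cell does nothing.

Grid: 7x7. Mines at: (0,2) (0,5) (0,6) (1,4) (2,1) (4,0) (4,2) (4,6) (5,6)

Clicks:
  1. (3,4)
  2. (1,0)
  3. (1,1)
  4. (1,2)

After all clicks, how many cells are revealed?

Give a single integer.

Answer: 24

Derivation:
Click 1 (3,4) count=0: revealed 21 new [(2,3) (2,4) (2,5) (3,3) (3,4) (3,5) (4,3) (4,4) (4,5) (5,0) (5,1) (5,2) (5,3) (5,4) (5,5) (6,0) (6,1) (6,2) (6,3) (6,4) (6,5)] -> total=21
Click 2 (1,0) count=1: revealed 1 new [(1,0)] -> total=22
Click 3 (1,1) count=2: revealed 1 new [(1,1)] -> total=23
Click 4 (1,2) count=2: revealed 1 new [(1,2)] -> total=24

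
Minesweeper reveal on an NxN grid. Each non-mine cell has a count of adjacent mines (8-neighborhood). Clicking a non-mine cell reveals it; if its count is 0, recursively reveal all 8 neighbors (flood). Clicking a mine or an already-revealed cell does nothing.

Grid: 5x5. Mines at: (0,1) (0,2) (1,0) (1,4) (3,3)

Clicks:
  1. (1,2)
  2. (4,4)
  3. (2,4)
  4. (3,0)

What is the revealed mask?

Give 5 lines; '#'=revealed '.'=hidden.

Answer: .....
..#..
###.#
###..
###.#

Derivation:
Click 1 (1,2) count=2: revealed 1 new [(1,2)] -> total=1
Click 2 (4,4) count=1: revealed 1 new [(4,4)] -> total=2
Click 3 (2,4) count=2: revealed 1 new [(2,4)] -> total=3
Click 4 (3,0) count=0: revealed 9 new [(2,0) (2,1) (2,2) (3,0) (3,1) (3,2) (4,0) (4,1) (4,2)] -> total=12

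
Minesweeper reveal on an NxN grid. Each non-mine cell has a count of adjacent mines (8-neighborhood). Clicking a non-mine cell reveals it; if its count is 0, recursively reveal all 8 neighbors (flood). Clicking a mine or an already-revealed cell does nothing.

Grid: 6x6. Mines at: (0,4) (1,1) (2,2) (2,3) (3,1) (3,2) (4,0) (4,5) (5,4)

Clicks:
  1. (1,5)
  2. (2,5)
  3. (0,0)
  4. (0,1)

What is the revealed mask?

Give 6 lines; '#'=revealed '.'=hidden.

Click 1 (1,5) count=1: revealed 1 new [(1,5)] -> total=1
Click 2 (2,5) count=0: revealed 5 new [(1,4) (2,4) (2,5) (3,4) (3,5)] -> total=6
Click 3 (0,0) count=1: revealed 1 new [(0,0)] -> total=7
Click 4 (0,1) count=1: revealed 1 new [(0,1)] -> total=8

Answer: ##....
....##
....##
....##
......
......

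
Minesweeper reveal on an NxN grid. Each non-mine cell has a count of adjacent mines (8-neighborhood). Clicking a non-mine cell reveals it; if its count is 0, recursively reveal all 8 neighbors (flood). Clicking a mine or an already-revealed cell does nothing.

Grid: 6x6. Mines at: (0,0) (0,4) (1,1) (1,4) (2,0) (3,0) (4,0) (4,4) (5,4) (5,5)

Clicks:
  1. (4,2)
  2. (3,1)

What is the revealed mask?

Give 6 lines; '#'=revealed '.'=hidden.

Click 1 (4,2) count=0: revealed 12 new [(2,1) (2,2) (2,3) (3,1) (3,2) (3,3) (4,1) (4,2) (4,3) (5,1) (5,2) (5,3)] -> total=12
Click 2 (3,1) count=3: revealed 0 new [(none)] -> total=12

Answer: ......
......
.###..
.###..
.###..
.###..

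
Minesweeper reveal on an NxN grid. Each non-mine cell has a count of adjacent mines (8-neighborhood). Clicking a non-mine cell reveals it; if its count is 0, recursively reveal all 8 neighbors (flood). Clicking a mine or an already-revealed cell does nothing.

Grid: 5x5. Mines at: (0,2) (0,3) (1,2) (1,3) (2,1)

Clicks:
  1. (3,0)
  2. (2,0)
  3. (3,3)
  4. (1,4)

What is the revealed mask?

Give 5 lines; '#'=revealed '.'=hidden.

Click 1 (3,0) count=1: revealed 1 new [(3,0)] -> total=1
Click 2 (2,0) count=1: revealed 1 new [(2,0)] -> total=2
Click 3 (3,3) count=0: revealed 12 new [(2,2) (2,3) (2,4) (3,1) (3,2) (3,3) (3,4) (4,0) (4,1) (4,2) (4,3) (4,4)] -> total=14
Click 4 (1,4) count=2: revealed 1 new [(1,4)] -> total=15

Answer: .....
....#
#.###
#####
#####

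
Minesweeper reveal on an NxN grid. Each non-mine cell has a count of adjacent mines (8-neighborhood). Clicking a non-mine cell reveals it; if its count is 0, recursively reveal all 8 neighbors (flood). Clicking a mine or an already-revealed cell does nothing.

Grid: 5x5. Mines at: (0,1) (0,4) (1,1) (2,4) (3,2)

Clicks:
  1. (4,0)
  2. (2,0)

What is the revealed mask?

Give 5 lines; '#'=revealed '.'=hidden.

Click 1 (4,0) count=0: revealed 6 new [(2,0) (2,1) (3,0) (3,1) (4,0) (4,1)] -> total=6
Click 2 (2,0) count=1: revealed 0 new [(none)] -> total=6

Answer: .....
.....
##...
##...
##...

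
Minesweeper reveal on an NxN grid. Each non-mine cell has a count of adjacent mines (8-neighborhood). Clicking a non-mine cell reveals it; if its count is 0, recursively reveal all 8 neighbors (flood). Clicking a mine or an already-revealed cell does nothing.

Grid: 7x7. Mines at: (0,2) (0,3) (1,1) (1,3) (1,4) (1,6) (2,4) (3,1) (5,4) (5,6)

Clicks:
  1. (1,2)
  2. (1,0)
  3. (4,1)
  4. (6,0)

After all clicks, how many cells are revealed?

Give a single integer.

Click 1 (1,2) count=4: revealed 1 new [(1,2)] -> total=1
Click 2 (1,0) count=1: revealed 1 new [(1,0)] -> total=2
Click 3 (4,1) count=1: revealed 1 new [(4,1)] -> total=3
Click 4 (6,0) count=0: revealed 11 new [(4,0) (4,2) (4,3) (5,0) (5,1) (5,2) (5,3) (6,0) (6,1) (6,2) (6,3)] -> total=14

Answer: 14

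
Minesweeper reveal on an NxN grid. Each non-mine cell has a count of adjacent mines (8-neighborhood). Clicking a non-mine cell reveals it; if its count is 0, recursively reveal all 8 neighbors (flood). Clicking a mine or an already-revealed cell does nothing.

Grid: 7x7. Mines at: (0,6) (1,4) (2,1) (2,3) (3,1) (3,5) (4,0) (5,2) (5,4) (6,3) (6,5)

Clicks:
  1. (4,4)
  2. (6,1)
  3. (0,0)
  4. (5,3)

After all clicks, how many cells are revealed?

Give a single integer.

Answer: 11

Derivation:
Click 1 (4,4) count=2: revealed 1 new [(4,4)] -> total=1
Click 2 (6,1) count=1: revealed 1 new [(6,1)] -> total=2
Click 3 (0,0) count=0: revealed 8 new [(0,0) (0,1) (0,2) (0,3) (1,0) (1,1) (1,2) (1,3)] -> total=10
Click 4 (5,3) count=3: revealed 1 new [(5,3)] -> total=11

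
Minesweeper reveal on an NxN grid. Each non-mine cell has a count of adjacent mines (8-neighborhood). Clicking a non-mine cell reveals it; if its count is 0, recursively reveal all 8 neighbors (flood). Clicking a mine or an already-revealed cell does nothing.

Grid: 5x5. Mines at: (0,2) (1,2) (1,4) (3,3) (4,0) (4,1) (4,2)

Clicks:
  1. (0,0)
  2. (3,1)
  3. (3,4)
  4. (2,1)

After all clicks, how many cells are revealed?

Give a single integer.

Answer: 9

Derivation:
Click 1 (0,0) count=0: revealed 8 new [(0,0) (0,1) (1,0) (1,1) (2,0) (2,1) (3,0) (3,1)] -> total=8
Click 2 (3,1) count=3: revealed 0 new [(none)] -> total=8
Click 3 (3,4) count=1: revealed 1 new [(3,4)] -> total=9
Click 4 (2,1) count=1: revealed 0 new [(none)] -> total=9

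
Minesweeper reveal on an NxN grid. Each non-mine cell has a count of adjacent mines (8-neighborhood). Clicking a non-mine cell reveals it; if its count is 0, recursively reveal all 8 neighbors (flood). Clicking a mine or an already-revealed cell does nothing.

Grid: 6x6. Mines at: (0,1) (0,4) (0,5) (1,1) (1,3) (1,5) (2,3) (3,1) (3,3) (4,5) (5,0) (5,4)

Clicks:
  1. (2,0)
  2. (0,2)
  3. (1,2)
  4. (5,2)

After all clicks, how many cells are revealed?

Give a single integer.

Answer: 9

Derivation:
Click 1 (2,0) count=2: revealed 1 new [(2,0)] -> total=1
Click 2 (0,2) count=3: revealed 1 new [(0,2)] -> total=2
Click 3 (1,2) count=4: revealed 1 new [(1,2)] -> total=3
Click 4 (5,2) count=0: revealed 6 new [(4,1) (4,2) (4,3) (5,1) (5,2) (5,3)] -> total=9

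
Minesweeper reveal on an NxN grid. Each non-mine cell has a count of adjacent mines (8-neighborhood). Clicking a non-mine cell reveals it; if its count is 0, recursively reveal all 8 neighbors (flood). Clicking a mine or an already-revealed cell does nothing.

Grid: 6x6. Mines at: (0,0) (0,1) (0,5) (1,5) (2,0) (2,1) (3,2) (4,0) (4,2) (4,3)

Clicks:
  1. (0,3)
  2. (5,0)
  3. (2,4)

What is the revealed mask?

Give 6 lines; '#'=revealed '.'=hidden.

Click 1 (0,3) count=0: revealed 9 new [(0,2) (0,3) (0,4) (1,2) (1,3) (1,4) (2,2) (2,3) (2,4)] -> total=9
Click 2 (5,0) count=1: revealed 1 new [(5,0)] -> total=10
Click 3 (2,4) count=1: revealed 0 new [(none)] -> total=10

Answer: ..###.
..###.
..###.
......
......
#.....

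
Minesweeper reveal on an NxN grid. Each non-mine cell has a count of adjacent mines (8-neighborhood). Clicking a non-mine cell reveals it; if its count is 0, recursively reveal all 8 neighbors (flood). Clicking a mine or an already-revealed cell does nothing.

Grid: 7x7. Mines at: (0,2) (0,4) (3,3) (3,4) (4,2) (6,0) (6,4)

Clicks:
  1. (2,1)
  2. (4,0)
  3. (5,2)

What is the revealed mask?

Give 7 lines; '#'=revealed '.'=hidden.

Answer: ##.....
###....
###....
###....
##.....
###....
.......

Derivation:
Click 1 (2,1) count=0: revealed 15 new [(0,0) (0,1) (1,0) (1,1) (1,2) (2,0) (2,1) (2,2) (3,0) (3,1) (3,2) (4,0) (4,1) (5,0) (5,1)] -> total=15
Click 2 (4,0) count=0: revealed 0 new [(none)] -> total=15
Click 3 (5,2) count=1: revealed 1 new [(5,2)] -> total=16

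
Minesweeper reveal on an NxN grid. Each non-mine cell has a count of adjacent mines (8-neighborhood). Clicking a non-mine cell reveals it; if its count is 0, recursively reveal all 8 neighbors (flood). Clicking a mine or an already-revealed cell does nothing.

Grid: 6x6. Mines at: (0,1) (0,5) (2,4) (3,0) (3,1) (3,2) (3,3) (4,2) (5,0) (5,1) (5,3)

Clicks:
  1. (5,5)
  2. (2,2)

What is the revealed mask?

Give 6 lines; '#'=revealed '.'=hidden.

Click 1 (5,5) count=0: revealed 6 new [(3,4) (3,5) (4,4) (4,5) (5,4) (5,5)] -> total=6
Click 2 (2,2) count=3: revealed 1 new [(2,2)] -> total=7

Answer: ......
......
..#...
....##
....##
....##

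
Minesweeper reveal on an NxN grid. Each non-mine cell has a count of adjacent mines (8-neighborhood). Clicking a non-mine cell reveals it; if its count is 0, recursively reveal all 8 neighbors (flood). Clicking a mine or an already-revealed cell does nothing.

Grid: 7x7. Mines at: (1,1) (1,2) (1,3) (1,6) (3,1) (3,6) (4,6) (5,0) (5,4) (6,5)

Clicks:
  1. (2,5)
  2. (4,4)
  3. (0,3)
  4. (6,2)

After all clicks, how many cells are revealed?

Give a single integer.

Answer: 12

Derivation:
Click 1 (2,5) count=2: revealed 1 new [(2,5)] -> total=1
Click 2 (4,4) count=1: revealed 1 new [(4,4)] -> total=2
Click 3 (0,3) count=2: revealed 1 new [(0,3)] -> total=3
Click 4 (6,2) count=0: revealed 9 new [(4,1) (4,2) (4,3) (5,1) (5,2) (5,3) (6,1) (6,2) (6,3)] -> total=12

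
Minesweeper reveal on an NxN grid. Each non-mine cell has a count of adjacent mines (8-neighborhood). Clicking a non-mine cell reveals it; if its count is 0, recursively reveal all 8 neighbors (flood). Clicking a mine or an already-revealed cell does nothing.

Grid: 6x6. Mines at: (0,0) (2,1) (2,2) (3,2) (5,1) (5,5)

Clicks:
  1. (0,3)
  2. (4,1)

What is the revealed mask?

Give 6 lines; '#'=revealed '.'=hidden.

Click 1 (0,3) count=0: revealed 19 new [(0,1) (0,2) (0,3) (0,4) (0,5) (1,1) (1,2) (1,3) (1,4) (1,5) (2,3) (2,4) (2,5) (3,3) (3,4) (3,5) (4,3) (4,4) (4,5)] -> total=19
Click 2 (4,1) count=2: revealed 1 new [(4,1)] -> total=20

Answer: .#####
.#####
...###
...###
.#.###
......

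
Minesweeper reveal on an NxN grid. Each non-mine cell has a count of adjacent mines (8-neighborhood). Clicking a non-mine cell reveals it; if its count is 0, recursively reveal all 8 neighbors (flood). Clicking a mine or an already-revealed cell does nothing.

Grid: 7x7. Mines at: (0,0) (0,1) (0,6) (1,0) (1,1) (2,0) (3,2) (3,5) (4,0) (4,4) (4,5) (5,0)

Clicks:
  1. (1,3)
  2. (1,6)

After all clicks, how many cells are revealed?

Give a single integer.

Answer: 13

Derivation:
Click 1 (1,3) count=0: revealed 12 new [(0,2) (0,3) (0,4) (0,5) (1,2) (1,3) (1,4) (1,5) (2,2) (2,3) (2,4) (2,5)] -> total=12
Click 2 (1,6) count=1: revealed 1 new [(1,6)] -> total=13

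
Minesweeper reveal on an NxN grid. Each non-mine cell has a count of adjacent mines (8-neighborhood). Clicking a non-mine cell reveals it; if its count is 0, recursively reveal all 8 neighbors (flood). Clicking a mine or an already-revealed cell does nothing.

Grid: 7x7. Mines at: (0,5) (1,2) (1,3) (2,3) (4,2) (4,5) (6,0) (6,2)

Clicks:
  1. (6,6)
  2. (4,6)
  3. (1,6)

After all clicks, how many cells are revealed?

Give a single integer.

Answer: 10

Derivation:
Click 1 (6,6) count=0: revealed 8 new [(5,3) (5,4) (5,5) (5,6) (6,3) (6,4) (6,5) (6,6)] -> total=8
Click 2 (4,6) count=1: revealed 1 new [(4,6)] -> total=9
Click 3 (1,6) count=1: revealed 1 new [(1,6)] -> total=10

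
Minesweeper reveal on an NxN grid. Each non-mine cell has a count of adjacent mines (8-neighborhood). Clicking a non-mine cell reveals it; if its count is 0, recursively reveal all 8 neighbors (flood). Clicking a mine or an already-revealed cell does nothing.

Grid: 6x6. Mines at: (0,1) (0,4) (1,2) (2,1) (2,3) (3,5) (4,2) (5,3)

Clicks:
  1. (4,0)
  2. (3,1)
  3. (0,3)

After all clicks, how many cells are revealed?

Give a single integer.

Click 1 (4,0) count=0: revealed 6 new [(3,0) (3,1) (4,0) (4,1) (5,0) (5,1)] -> total=6
Click 2 (3,1) count=2: revealed 0 new [(none)] -> total=6
Click 3 (0,3) count=2: revealed 1 new [(0,3)] -> total=7

Answer: 7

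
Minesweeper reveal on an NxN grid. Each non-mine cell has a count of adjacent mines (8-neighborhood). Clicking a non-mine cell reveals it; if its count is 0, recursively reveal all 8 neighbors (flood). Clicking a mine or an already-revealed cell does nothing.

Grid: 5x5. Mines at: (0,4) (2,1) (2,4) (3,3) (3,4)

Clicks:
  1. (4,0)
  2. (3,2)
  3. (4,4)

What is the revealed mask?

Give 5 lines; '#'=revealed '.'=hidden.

Click 1 (4,0) count=0: revealed 6 new [(3,0) (3,1) (3,2) (4,0) (4,1) (4,2)] -> total=6
Click 2 (3,2) count=2: revealed 0 new [(none)] -> total=6
Click 3 (4,4) count=2: revealed 1 new [(4,4)] -> total=7

Answer: .....
.....
.....
###..
###.#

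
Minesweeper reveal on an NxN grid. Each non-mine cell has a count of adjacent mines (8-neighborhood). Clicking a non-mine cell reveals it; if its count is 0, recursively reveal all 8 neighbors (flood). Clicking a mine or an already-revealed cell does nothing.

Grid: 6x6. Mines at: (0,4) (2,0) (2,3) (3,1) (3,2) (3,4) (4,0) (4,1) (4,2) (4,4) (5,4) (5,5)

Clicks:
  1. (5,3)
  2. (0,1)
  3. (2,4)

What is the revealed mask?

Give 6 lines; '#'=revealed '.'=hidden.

Answer: ####..
####..
....#.
......
......
...#..

Derivation:
Click 1 (5,3) count=3: revealed 1 new [(5,3)] -> total=1
Click 2 (0,1) count=0: revealed 8 new [(0,0) (0,1) (0,2) (0,3) (1,0) (1,1) (1,2) (1,3)] -> total=9
Click 3 (2,4) count=2: revealed 1 new [(2,4)] -> total=10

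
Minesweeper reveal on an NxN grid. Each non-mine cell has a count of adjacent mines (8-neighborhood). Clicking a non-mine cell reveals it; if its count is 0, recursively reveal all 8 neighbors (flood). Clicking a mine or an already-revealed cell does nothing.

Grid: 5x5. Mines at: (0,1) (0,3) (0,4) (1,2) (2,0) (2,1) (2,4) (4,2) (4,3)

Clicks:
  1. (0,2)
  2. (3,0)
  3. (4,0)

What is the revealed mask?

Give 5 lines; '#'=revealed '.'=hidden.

Click 1 (0,2) count=3: revealed 1 new [(0,2)] -> total=1
Click 2 (3,0) count=2: revealed 1 new [(3,0)] -> total=2
Click 3 (4,0) count=0: revealed 3 new [(3,1) (4,0) (4,1)] -> total=5

Answer: ..#..
.....
.....
##...
##...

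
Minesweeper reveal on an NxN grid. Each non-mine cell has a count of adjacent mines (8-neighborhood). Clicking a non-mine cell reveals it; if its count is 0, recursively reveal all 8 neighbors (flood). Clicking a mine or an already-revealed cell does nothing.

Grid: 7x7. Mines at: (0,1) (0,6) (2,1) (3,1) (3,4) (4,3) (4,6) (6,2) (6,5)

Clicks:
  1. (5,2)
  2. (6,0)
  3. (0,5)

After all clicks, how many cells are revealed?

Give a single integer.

Answer: 8

Derivation:
Click 1 (5,2) count=2: revealed 1 new [(5,2)] -> total=1
Click 2 (6,0) count=0: revealed 6 new [(4,0) (4,1) (5,0) (5,1) (6,0) (6,1)] -> total=7
Click 3 (0,5) count=1: revealed 1 new [(0,5)] -> total=8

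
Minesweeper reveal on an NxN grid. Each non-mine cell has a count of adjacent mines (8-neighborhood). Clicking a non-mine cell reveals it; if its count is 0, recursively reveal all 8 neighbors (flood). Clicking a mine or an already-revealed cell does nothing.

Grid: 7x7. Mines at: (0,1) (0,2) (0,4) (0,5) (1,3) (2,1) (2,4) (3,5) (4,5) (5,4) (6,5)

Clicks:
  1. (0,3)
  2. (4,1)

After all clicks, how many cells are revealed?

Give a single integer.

Answer: 17

Derivation:
Click 1 (0,3) count=3: revealed 1 new [(0,3)] -> total=1
Click 2 (4,1) count=0: revealed 16 new [(3,0) (3,1) (3,2) (3,3) (4,0) (4,1) (4,2) (4,3) (5,0) (5,1) (5,2) (5,3) (6,0) (6,1) (6,2) (6,3)] -> total=17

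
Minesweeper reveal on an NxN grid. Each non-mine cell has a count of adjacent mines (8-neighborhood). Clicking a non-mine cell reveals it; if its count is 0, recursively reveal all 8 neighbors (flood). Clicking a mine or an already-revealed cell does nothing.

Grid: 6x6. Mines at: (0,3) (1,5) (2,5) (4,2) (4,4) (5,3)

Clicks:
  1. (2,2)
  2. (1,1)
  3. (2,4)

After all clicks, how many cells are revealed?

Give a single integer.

Answer: 22

Derivation:
Click 1 (2,2) count=0: revealed 22 new [(0,0) (0,1) (0,2) (1,0) (1,1) (1,2) (1,3) (1,4) (2,0) (2,1) (2,2) (2,3) (2,4) (3,0) (3,1) (3,2) (3,3) (3,4) (4,0) (4,1) (5,0) (5,1)] -> total=22
Click 2 (1,1) count=0: revealed 0 new [(none)] -> total=22
Click 3 (2,4) count=2: revealed 0 new [(none)] -> total=22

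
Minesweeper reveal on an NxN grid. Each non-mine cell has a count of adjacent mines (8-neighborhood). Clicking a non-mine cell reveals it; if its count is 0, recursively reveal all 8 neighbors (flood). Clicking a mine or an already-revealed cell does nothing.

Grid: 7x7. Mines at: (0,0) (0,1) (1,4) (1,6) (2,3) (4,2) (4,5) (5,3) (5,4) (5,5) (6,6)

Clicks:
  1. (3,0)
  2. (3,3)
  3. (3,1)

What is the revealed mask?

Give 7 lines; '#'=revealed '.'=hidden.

Click 1 (3,0) count=0: revealed 17 new [(1,0) (1,1) (1,2) (2,0) (2,1) (2,2) (3,0) (3,1) (3,2) (4,0) (4,1) (5,0) (5,1) (5,2) (6,0) (6,1) (6,2)] -> total=17
Click 2 (3,3) count=2: revealed 1 new [(3,3)] -> total=18
Click 3 (3,1) count=1: revealed 0 new [(none)] -> total=18

Answer: .......
###....
###....
####...
##.....
###....
###....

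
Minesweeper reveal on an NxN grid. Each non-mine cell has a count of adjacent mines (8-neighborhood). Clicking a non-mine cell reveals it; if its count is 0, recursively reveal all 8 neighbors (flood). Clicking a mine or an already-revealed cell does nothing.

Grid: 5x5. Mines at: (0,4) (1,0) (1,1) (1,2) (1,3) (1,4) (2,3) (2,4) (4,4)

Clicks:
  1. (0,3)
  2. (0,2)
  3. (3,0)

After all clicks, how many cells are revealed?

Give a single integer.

Answer: 13

Derivation:
Click 1 (0,3) count=4: revealed 1 new [(0,3)] -> total=1
Click 2 (0,2) count=3: revealed 1 new [(0,2)] -> total=2
Click 3 (3,0) count=0: revealed 11 new [(2,0) (2,1) (2,2) (3,0) (3,1) (3,2) (3,3) (4,0) (4,1) (4,2) (4,3)] -> total=13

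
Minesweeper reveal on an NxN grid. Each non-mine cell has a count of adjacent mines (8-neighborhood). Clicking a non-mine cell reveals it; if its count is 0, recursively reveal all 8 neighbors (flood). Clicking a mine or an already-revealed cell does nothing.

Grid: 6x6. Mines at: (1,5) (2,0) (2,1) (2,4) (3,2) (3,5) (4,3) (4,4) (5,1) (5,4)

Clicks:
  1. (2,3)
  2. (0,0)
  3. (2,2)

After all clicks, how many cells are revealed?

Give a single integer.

Click 1 (2,3) count=2: revealed 1 new [(2,3)] -> total=1
Click 2 (0,0) count=0: revealed 10 new [(0,0) (0,1) (0,2) (0,3) (0,4) (1,0) (1,1) (1,2) (1,3) (1,4)] -> total=11
Click 3 (2,2) count=2: revealed 1 new [(2,2)] -> total=12

Answer: 12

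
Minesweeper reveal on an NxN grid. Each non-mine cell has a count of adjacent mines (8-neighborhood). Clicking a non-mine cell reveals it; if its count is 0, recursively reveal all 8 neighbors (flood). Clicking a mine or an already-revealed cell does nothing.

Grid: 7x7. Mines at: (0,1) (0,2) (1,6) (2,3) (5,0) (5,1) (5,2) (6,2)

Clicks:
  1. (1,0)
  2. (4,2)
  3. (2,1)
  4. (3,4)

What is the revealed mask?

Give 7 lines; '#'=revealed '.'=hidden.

Click 1 (1,0) count=1: revealed 1 new [(1,0)] -> total=1
Click 2 (4,2) count=2: revealed 1 new [(4,2)] -> total=2
Click 3 (2,1) count=0: revealed 10 new [(1,1) (1,2) (2,0) (2,1) (2,2) (3,0) (3,1) (3,2) (4,0) (4,1)] -> total=12
Click 4 (3,4) count=1: revealed 1 new [(3,4)] -> total=13

Answer: .......
###....
###....
###.#..
###....
.......
.......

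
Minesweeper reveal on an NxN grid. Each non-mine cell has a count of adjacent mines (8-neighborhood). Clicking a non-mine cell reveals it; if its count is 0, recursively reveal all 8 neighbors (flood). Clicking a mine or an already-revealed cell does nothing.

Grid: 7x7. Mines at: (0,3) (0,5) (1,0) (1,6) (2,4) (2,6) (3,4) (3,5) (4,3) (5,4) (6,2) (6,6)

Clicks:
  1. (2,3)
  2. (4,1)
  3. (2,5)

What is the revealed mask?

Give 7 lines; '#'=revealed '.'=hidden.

Click 1 (2,3) count=2: revealed 1 new [(2,3)] -> total=1
Click 2 (4,1) count=0: revealed 18 new [(1,1) (1,2) (1,3) (2,0) (2,1) (2,2) (3,0) (3,1) (3,2) (3,3) (4,0) (4,1) (4,2) (5,0) (5,1) (5,2) (6,0) (6,1)] -> total=19
Click 3 (2,5) count=5: revealed 1 new [(2,5)] -> total=20

Answer: .......
.###...
####.#.
####...
###....
###....
##.....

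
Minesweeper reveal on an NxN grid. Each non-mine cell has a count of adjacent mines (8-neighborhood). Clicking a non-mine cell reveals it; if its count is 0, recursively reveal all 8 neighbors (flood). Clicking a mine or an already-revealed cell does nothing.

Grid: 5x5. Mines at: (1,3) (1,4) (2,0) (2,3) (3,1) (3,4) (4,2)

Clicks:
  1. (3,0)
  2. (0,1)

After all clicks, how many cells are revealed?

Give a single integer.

Answer: 7

Derivation:
Click 1 (3,0) count=2: revealed 1 new [(3,0)] -> total=1
Click 2 (0,1) count=0: revealed 6 new [(0,0) (0,1) (0,2) (1,0) (1,1) (1,2)] -> total=7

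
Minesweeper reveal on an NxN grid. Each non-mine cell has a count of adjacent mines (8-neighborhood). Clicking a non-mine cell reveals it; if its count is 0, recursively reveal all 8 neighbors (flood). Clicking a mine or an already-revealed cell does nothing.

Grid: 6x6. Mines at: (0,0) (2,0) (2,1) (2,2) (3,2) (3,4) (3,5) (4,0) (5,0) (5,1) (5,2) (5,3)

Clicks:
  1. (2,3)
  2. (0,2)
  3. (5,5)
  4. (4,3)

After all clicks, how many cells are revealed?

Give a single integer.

Answer: 18

Derivation:
Click 1 (2,3) count=3: revealed 1 new [(2,3)] -> total=1
Click 2 (0,2) count=0: revealed 12 new [(0,1) (0,2) (0,3) (0,4) (0,5) (1,1) (1,2) (1,3) (1,4) (1,5) (2,4) (2,5)] -> total=13
Click 3 (5,5) count=0: revealed 4 new [(4,4) (4,5) (5,4) (5,5)] -> total=17
Click 4 (4,3) count=4: revealed 1 new [(4,3)] -> total=18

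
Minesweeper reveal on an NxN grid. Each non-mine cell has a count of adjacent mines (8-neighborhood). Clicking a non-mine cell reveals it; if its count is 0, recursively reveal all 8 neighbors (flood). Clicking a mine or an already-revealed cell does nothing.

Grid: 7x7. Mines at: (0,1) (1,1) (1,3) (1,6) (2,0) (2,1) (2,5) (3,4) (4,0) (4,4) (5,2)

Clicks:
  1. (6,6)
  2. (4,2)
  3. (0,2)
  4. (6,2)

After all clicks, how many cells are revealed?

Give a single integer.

Click 1 (6,6) count=0: revealed 12 new [(3,5) (3,6) (4,5) (4,6) (5,3) (5,4) (5,5) (5,6) (6,3) (6,4) (6,5) (6,6)] -> total=12
Click 2 (4,2) count=1: revealed 1 new [(4,2)] -> total=13
Click 3 (0,2) count=3: revealed 1 new [(0,2)] -> total=14
Click 4 (6,2) count=1: revealed 1 new [(6,2)] -> total=15

Answer: 15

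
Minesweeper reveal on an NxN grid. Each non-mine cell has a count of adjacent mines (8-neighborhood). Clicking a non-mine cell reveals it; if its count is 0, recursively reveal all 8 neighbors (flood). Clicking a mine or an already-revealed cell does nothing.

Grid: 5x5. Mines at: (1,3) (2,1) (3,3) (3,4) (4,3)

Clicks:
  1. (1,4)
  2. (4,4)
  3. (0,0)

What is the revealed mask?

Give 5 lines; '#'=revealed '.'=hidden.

Answer: ###..
###.#
.....
.....
....#

Derivation:
Click 1 (1,4) count=1: revealed 1 new [(1,4)] -> total=1
Click 2 (4,4) count=3: revealed 1 new [(4,4)] -> total=2
Click 3 (0,0) count=0: revealed 6 new [(0,0) (0,1) (0,2) (1,0) (1,1) (1,2)] -> total=8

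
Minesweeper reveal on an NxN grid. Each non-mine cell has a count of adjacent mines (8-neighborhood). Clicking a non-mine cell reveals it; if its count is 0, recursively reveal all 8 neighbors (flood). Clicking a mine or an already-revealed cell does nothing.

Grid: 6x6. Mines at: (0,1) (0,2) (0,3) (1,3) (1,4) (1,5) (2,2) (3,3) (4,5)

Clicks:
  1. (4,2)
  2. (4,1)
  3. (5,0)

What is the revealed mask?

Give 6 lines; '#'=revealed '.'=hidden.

Click 1 (4,2) count=1: revealed 1 new [(4,2)] -> total=1
Click 2 (4,1) count=0: revealed 16 new [(1,0) (1,1) (2,0) (2,1) (3,0) (3,1) (3,2) (4,0) (4,1) (4,3) (4,4) (5,0) (5,1) (5,2) (5,3) (5,4)] -> total=17
Click 3 (5,0) count=0: revealed 0 new [(none)] -> total=17

Answer: ......
##....
##....
###...
#####.
#####.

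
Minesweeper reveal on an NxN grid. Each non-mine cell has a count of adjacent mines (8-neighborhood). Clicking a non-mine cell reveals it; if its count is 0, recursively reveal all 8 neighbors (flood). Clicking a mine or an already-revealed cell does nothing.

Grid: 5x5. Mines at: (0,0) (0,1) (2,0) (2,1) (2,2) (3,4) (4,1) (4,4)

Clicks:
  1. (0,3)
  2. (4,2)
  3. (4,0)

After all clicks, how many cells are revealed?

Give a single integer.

Click 1 (0,3) count=0: revealed 8 new [(0,2) (0,3) (0,4) (1,2) (1,3) (1,4) (2,3) (2,4)] -> total=8
Click 2 (4,2) count=1: revealed 1 new [(4,2)] -> total=9
Click 3 (4,0) count=1: revealed 1 new [(4,0)] -> total=10

Answer: 10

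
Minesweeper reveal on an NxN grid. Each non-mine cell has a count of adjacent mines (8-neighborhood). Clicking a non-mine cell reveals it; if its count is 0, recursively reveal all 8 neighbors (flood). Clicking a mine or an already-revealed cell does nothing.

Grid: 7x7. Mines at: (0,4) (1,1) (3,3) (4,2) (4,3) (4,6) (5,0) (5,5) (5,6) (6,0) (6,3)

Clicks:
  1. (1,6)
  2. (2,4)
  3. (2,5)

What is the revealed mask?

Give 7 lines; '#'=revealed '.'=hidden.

Click 1 (1,6) count=0: revealed 11 new [(0,5) (0,6) (1,4) (1,5) (1,6) (2,4) (2,5) (2,6) (3,4) (3,5) (3,6)] -> total=11
Click 2 (2,4) count=1: revealed 0 new [(none)] -> total=11
Click 3 (2,5) count=0: revealed 0 new [(none)] -> total=11

Answer: .....##
....###
....###
....###
.......
.......
.......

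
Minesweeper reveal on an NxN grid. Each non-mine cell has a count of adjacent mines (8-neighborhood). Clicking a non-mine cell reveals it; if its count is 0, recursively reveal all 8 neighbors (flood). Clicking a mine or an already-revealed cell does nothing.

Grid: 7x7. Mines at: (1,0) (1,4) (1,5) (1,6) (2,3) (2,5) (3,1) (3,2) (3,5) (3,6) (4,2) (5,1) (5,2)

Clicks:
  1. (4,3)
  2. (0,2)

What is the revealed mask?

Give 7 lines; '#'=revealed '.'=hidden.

Answer: .###...
.###...
.......
.......
...#...
.......
.......

Derivation:
Click 1 (4,3) count=3: revealed 1 new [(4,3)] -> total=1
Click 2 (0,2) count=0: revealed 6 new [(0,1) (0,2) (0,3) (1,1) (1,2) (1,3)] -> total=7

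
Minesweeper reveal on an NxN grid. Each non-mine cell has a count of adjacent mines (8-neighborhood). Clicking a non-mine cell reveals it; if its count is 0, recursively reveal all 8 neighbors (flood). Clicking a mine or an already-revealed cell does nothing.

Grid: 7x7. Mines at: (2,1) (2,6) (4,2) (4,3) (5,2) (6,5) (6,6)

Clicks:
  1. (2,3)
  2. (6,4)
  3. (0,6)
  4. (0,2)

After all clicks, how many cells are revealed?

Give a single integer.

Click 1 (2,3) count=0: revealed 22 new [(0,0) (0,1) (0,2) (0,3) (0,4) (0,5) (0,6) (1,0) (1,1) (1,2) (1,3) (1,4) (1,5) (1,6) (2,2) (2,3) (2,4) (2,5) (3,2) (3,3) (3,4) (3,5)] -> total=22
Click 2 (6,4) count=1: revealed 1 new [(6,4)] -> total=23
Click 3 (0,6) count=0: revealed 0 new [(none)] -> total=23
Click 4 (0,2) count=0: revealed 0 new [(none)] -> total=23

Answer: 23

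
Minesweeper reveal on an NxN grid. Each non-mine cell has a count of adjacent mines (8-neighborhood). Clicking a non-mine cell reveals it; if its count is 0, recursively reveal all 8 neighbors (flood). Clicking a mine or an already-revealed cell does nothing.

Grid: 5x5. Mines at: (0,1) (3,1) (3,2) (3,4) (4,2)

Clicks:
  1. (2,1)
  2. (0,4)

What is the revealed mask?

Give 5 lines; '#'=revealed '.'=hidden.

Answer: ..###
..###
.####
.....
.....

Derivation:
Click 1 (2,1) count=2: revealed 1 new [(2,1)] -> total=1
Click 2 (0,4) count=0: revealed 9 new [(0,2) (0,3) (0,4) (1,2) (1,3) (1,4) (2,2) (2,3) (2,4)] -> total=10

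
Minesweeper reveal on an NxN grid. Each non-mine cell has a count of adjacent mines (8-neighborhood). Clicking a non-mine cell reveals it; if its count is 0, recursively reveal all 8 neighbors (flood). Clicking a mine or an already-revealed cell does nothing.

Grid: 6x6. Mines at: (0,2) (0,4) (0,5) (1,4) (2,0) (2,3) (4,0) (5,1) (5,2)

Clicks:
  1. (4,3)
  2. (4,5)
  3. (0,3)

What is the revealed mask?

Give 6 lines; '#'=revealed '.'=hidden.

Click 1 (4,3) count=1: revealed 1 new [(4,3)] -> total=1
Click 2 (4,5) count=0: revealed 10 new [(2,4) (2,5) (3,3) (3,4) (3,5) (4,4) (4,5) (5,3) (5,4) (5,5)] -> total=11
Click 3 (0,3) count=3: revealed 1 new [(0,3)] -> total=12

Answer: ...#..
......
....##
...###
...###
...###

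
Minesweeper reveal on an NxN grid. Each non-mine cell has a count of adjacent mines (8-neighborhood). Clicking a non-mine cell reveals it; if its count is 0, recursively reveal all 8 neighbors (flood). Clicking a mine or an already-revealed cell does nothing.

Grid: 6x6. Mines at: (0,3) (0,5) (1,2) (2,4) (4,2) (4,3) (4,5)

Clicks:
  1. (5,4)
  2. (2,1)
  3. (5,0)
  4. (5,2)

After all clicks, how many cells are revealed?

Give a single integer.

Answer: 14

Derivation:
Click 1 (5,4) count=2: revealed 1 new [(5,4)] -> total=1
Click 2 (2,1) count=1: revealed 1 new [(2,1)] -> total=2
Click 3 (5,0) count=0: revealed 11 new [(0,0) (0,1) (1,0) (1,1) (2,0) (3,0) (3,1) (4,0) (4,1) (5,0) (5,1)] -> total=13
Click 4 (5,2) count=2: revealed 1 new [(5,2)] -> total=14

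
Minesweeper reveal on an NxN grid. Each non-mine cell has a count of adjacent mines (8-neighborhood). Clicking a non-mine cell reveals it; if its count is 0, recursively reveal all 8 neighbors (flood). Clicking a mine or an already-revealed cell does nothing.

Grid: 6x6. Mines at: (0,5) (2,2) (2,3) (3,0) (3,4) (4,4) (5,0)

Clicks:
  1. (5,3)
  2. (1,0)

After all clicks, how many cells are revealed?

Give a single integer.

Click 1 (5,3) count=1: revealed 1 new [(5,3)] -> total=1
Click 2 (1,0) count=0: revealed 12 new [(0,0) (0,1) (0,2) (0,3) (0,4) (1,0) (1,1) (1,2) (1,3) (1,4) (2,0) (2,1)] -> total=13

Answer: 13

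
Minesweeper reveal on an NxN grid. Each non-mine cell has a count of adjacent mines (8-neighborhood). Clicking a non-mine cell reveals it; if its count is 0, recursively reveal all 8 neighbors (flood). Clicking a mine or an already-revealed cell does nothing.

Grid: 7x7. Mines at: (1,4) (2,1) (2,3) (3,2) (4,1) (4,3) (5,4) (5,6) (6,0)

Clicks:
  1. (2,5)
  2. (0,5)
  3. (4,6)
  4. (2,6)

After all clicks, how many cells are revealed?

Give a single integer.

Answer: 13

Derivation:
Click 1 (2,5) count=1: revealed 1 new [(2,5)] -> total=1
Click 2 (0,5) count=1: revealed 1 new [(0,5)] -> total=2
Click 3 (4,6) count=1: revealed 1 new [(4,6)] -> total=3
Click 4 (2,6) count=0: revealed 10 new [(0,6) (1,5) (1,6) (2,4) (2,6) (3,4) (3,5) (3,6) (4,4) (4,5)] -> total=13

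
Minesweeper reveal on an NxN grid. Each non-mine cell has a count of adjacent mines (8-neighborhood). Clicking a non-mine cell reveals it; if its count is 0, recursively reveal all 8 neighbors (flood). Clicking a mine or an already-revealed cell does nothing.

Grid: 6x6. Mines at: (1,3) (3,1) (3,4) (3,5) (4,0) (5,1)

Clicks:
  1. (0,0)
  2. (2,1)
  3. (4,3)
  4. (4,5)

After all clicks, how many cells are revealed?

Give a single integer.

Click 1 (0,0) count=0: revealed 9 new [(0,0) (0,1) (0,2) (1,0) (1,1) (1,2) (2,0) (2,1) (2,2)] -> total=9
Click 2 (2,1) count=1: revealed 0 new [(none)] -> total=9
Click 3 (4,3) count=1: revealed 1 new [(4,3)] -> total=10
Click 4 (4,5) count=2: revealed 1 new [(4,5)] -> total=11

Answer: 11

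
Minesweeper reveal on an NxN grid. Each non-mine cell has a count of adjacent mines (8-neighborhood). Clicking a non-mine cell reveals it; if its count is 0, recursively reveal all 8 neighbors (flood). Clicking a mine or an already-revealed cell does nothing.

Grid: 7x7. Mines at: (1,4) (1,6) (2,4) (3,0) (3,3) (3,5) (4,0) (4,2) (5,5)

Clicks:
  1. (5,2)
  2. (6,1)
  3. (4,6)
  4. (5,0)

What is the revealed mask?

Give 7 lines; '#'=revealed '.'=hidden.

Click 1 (5,2) count=1: revealed 1 new [(5,2)] -> total=1
Click 2 (6,1) count=0: revealed 9 new [(5,0) (5,1) (5,3) (5,4) (6,0) (6,1) (6,2) (6,3) (6,4)] -> total=10
Click 3 (4,6) count=2: revealed 1 new [(4,6)] -> total=11
Click 4 (5,0) count=1: revealed 0 new [(none)] -> total=11

Answer: .......
.......
.......
.......
......#
#####..
#####..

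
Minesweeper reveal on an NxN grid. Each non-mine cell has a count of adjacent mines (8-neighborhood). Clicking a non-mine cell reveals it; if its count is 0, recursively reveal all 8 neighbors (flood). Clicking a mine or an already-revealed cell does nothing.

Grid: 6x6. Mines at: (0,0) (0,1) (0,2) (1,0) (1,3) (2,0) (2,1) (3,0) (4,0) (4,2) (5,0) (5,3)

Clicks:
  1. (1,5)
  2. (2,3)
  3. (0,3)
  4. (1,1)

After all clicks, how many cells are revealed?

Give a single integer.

Click 1 (1,5) count=0: revealed 15 new [(0,4) (0,5) (1,4) (1,5) (2,3) (2,4) (2,5) (3,3) (3,4) (3,5) (4,3) (4,4) (4,5) (5,4) (5,5)] -> total=15
Click 2 (2,3) count=1: revealed 0 new [(none)] -> total=15
Click 3 (0,3) count=2: revealed 1 new [(0,3)] -> total=16
Click 4 (1,1) count=6: revealed 1 new [(1,1)] -> total=17

Answer: 17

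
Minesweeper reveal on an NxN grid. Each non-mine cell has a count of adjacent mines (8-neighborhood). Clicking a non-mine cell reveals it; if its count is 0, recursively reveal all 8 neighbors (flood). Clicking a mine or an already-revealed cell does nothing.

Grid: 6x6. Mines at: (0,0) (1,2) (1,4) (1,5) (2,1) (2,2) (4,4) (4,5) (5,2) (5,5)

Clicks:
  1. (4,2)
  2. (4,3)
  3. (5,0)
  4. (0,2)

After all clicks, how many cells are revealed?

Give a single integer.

Click 1 (4,2) count=1: revealed 1 new [(4,2)] -> total=1
Click 2 (4,3) count=2: revealed 1 new [(4,3)] -> total=2
Click 3 (5,0) count=0: revealed 6 new [(3,0) (3,1) (4,0) (4,1) (5,0) (5,1)] -> total=8
Click 4 (0,2) count=1: revealed 1 new [(0,2)] -> total=9

Answer: 9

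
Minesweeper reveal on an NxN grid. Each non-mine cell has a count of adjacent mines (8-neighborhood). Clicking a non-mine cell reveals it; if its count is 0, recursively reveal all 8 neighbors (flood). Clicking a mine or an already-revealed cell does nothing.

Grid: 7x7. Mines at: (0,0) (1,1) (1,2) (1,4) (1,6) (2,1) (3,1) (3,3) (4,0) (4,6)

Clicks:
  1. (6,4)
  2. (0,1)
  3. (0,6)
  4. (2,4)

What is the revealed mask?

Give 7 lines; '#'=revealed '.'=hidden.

Answer: .#....#
.......
....#..
.......
.#####.
#######
#######

Derivation:
Click 1 (6,4) count=0: revealed 19 new [(4,1) (4,2) (4,3) (4,4) (4,5) (5,0) (5,1) (5,2) (5,3) (5,4) (5,5) (5,6) (6,0) (6,1) (6,2) (6,3) (6,4) (6,5) (6,6)] -> total=19
Click 2 (0,1) count=3: revealed 1 new [(0,1)] -> total=20
Click 3 (0,6) count=1: revealed 1 new [(0,6)] -> total=21
Click 4 (2,4) count=2: revealed 1 new [(2,4)] -> total=22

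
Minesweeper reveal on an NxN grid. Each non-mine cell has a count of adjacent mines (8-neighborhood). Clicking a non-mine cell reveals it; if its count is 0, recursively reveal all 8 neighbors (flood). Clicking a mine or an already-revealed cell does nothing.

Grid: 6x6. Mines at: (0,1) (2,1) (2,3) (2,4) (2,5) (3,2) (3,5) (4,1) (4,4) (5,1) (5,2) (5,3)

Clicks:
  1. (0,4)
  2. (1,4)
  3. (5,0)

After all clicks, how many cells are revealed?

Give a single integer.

Click 1 (0,4) count=0: revealed 8 new [(0,2) (0,3) (0,4) (0,5) (1,2) (1,3) (1,4) (1,5)] -> total=8
Click 2 (1,4) count=3: revealed 0 new [(none)] -> total=8
Click 3 (5,0) count=2: revealed 1 new [(5,0)] -> total=9

Answer: 9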